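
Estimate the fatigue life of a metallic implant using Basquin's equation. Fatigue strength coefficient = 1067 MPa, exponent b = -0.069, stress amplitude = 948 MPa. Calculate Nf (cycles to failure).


sigma_a = sigma_f' * (2Nf)^b
2Nf = (sigma_a/sigma_f')^(1/b)
2Nf = (948/1067)^(1/-0.069)
2Nf = 5.5499752
Nf = 2.775


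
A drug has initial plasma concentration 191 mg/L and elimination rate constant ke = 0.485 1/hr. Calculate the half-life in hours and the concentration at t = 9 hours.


t_half = ln(2) / ke = 0.693147 / 0.485 = 1.429 hr
C(t) = C0 * exp(-ke*t) = 191 * exp(-0.485*9)
C(9) = 2.428 mg/L


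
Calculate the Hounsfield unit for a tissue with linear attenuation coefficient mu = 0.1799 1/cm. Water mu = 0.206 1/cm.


HU = ((mu_tissue - mu_water) / mu_water) * 1000
HU = ((0.1799 - 0.206) / 0.206) * 1000
HU = -126.7


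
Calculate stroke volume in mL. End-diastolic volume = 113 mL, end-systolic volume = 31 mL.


SV = EDV - ESV
SV = 113 - 31
SV = 82 mL


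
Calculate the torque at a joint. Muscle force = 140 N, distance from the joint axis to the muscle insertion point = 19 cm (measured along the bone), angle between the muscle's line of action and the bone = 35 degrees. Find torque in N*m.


Torque = F * d * sin(theta)   (moment arm = d*sin(theta))
d = 19 cm = 0.19 m
Torque = 140 * 0.19 * sin(35)
Torque = 15.26 N*m


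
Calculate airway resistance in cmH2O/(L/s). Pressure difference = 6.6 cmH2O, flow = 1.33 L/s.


R = dP / flow
R = 6.6 / 1.33
R = 4.962 cmH2O/(L/s)


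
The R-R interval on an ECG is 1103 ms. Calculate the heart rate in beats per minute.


HR = 60 / RR_interval(s)
RR = 1103 ms = 1.103 s
HR = 60 / 1.103 = 54.4 bpm


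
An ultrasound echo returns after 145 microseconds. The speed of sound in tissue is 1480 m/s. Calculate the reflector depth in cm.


depth = c * t / 2
t = 145 us = 1.4500e-04 s
depth = 1480 * 1.4500e-04 / 2
depth = 0.1073 m = 10.73 cm


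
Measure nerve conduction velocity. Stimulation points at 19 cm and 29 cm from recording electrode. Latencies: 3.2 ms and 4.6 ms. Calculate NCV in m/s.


Distance = (29 - 19) / 100 = 0.1 m
dt = (4.6 - 3.2) / 1000 = 0.0014 s
NCV = dist / dt = 71.43 m/s


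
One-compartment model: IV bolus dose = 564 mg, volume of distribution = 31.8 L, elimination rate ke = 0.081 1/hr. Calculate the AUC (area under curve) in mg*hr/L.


C0 = Dose/Vd = 564/31.8 = 17.7358 mg/L
AUC = C0/ke = 17.7358/0.081
AUC = 219 mg*hr/L


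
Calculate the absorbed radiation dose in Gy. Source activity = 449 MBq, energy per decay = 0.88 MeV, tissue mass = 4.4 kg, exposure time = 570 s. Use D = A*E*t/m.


A = 449 MBq = 4.4900e+08 Bq
E = 0.88 MeV = 1.40976e-13 J
D = A*E*t/m = 4.4900e+08*1.40976e-13*570/4.4
D = 0.0082 Gy


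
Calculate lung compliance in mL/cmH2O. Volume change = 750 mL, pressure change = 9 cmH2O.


C = dV / dP
C = 750 / 9
C = 83.33 mL/cmH2O


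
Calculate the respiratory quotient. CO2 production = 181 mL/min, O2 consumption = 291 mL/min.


RQ = VCO2 / VO2
RQ = 181 / 291
RQ = 0.622


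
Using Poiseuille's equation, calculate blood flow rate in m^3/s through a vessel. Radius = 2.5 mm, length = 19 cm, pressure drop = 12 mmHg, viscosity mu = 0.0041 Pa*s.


Q = pi*r^4*dP / (8*mu*L)
r = 0.0025 m, L = 0.19 m
dP = 12 mmHg = 1599.864 Pa
Q = 3.1504e-05 m^3/s


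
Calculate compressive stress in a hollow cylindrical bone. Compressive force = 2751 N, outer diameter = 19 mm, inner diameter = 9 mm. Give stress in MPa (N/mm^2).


A = pi*(r_o^2 - r_i^2)
r_o = 9.5 mm, r_i = 4.5 mm
A = 219.911 mm^2
sigma = F/A = 2751 / 219.911
sigma = 12.51 MPa


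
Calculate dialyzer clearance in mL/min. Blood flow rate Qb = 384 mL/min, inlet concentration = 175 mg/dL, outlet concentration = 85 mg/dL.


K = Qb * (Cb_in - Cb_out) / Cb_in
K = 384 * (175 - 85) / 175
K = 197.5 mL/min


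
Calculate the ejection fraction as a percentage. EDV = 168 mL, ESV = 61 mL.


SV = EDV - ESV = 168 - 61 = 107 mL
EF = SV/EDV * 100 = 107/168 * 100
EF = 63.69%


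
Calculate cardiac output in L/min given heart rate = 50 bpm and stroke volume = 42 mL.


CO = HR * SV
CO = 50 * 42 / 1000
CO = 2.1 L/min


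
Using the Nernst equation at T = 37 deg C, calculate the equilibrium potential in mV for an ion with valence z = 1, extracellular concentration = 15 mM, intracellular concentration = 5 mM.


E = (RT/(zF)) * ln(C_out/C_in)
T = 37 + 273.15 = 310.15 K
E = (8.314 * 310.15 / (1 * 96485)) * ln(15/5)
E = 29.36 mV


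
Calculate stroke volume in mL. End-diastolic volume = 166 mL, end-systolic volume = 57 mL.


SV = EDV - ESV
SV = 166 - 57
SV = 109 mL


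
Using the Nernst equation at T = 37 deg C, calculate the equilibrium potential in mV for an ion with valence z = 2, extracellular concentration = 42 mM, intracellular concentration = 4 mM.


E = (RT/(zF)) * ln(C_out/C_in)
T = 37 + 273.15 = 310.15 K
E = (8.314 * 310.15 / (2 * 96485)) * ln(42/4)
E = 31.42 mV


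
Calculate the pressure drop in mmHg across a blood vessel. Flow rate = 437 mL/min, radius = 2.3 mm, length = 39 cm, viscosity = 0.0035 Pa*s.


dP = 8*mu*L*Q / (pi*r^4)
Q = 437 mL/min = 7.28333e-06 m^3/s
dP = 904.673 Pa = 904.673 / 133.322 mmHg = 6.786 mmHg


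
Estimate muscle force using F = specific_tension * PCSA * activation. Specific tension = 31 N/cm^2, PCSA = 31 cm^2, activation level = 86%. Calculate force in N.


F = sigma * PCSA * activation
F = 31 * 31 * 0.86
F = 826.5 N


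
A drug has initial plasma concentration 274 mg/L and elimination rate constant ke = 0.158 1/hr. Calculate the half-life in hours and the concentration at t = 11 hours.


t_half = ln(2) / ke = 0.693147 / 0.158 = 4.387 hr
C(t) = C0 * exp(-ke*t) = 274 * exp(-0.158*11)
C(11) = 48.19 mg/L


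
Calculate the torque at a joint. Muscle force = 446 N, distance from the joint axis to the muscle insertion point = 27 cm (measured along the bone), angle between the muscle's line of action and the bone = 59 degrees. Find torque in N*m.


Torque = F * d * sin(theta)   (moment arm = d*sin(theta))
d = 27 cm = 0.27 m
Torque = 446 * 0.27 * sin(59)
Torque = 103.2 N*m


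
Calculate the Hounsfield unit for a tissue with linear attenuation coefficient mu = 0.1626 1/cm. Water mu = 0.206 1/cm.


HU = ((mu_tissue - mu_water) / mu_water) * 1000
HU = ((0.1626 - 0.206) / 0.206) * 1000
HU = -210.7


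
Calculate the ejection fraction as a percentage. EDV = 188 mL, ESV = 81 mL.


SV = EDV - ESV = 188 - 81 = 107 mL
EF = SV/EDV * 100 = 107/188 * 100
EF = 56.91%


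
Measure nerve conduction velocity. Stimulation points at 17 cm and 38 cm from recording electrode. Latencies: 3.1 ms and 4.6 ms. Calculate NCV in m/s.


Distance = (38 - 17) / 100 = 0.21 m
dt = (4.6 - 3.1) / 1000 = 0.0015 s
NCV = dist / dt = 140 m/s


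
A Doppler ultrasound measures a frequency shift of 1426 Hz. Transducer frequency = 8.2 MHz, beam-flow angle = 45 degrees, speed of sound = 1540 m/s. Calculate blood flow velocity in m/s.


v = fd * c / (2 * f0 * cos(theta))
v = 1426 * 1540 / (2 * 8.2000e+06 * cos(45))
v = 0.1894 m/s


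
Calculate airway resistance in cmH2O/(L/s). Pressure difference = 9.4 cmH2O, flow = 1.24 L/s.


R = dP / flow
R = 9.4 / 1.24
R = 7.581 cmH2O/(L/s)


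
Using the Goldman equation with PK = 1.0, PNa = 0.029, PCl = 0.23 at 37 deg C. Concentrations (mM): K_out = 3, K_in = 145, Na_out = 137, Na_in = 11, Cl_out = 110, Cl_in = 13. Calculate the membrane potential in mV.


Vm = (RT/F)*ln((PK*Ko + PNa*Nao + PCl*Cli)/(PK*Ki + PNa*Nai + PCl*Clo))
Numer = 9.963, Denom = 170.619
Vm = -75.91 mV


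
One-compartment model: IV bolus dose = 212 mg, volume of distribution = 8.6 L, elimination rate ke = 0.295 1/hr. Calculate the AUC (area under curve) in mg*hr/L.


C0 = Dose/Vd = 212/8.6 = 24.6512 mg/L
AUC = C0/ke = 24.6512/0.295
AUC = 83.56 mg*hr/L


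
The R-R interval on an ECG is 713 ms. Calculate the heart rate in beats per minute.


HR = 60 / RR_interval(s)
RR = 713 ms = 0.713 s
HR = 60 / 0.713 = 84.15 bpm


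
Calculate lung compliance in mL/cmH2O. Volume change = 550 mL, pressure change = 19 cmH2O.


C = dV / dP
C = 550 / 19
C = 28.95 mL/cmH2O


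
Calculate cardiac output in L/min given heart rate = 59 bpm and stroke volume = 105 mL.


CO = HR * SV
CO = 59 * 105 / 1000
CO = 6.195 L/min


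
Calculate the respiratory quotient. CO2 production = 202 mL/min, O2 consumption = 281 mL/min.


RQ = VCO2 / VO2
RQ = 202 / 281
RQ = 0.7189


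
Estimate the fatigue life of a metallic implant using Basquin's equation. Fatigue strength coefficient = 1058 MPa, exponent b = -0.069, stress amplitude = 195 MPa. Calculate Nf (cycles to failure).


sigma_a = sigma_f' * (2Nf)^b
2Nf = (sigma_a/sigma_f')^(1/b)
2Nf = (195/1058)^(1/-0.069)
2Nf = 4.4077627e+10
Nf = 2.2039e+10


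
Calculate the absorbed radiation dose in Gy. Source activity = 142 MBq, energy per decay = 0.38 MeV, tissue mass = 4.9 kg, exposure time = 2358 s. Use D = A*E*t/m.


A = 142 MBq = 1.4200e+08 Bq
E = 0.38 MeV = 6.0876e-14 J
D = A*E*t/m = 1.4200e+08*6.0876e-14*2358/4.9
D = 0.00416 Gy


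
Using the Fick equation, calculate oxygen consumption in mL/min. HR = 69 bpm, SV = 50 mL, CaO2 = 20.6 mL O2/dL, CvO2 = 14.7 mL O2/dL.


CO = HR*SV = 69*50/1000 = 3.45 L/min
a-v O2 diff = 20.6 - 14.7 = 5.9 mL/dL
VO2 = CO * (CaO2-CvO2) * 10 dL/L
VO2 = 3.45 * 5.9 * 10
VO2 = 203.6 mL/min


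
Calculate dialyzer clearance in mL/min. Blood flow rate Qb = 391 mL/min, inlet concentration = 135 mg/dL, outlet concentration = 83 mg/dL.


K = Qb * (Cb_in - Cb_out) / Cb_in
K = 391 * (135 - 83) / 135
K = 150.6 mL/min


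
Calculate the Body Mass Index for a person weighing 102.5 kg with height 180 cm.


BMI = weight / height^2
height = 180 cm = 1.8 m
BMI = 102.5 / 1.8^2
BMI = 31.64 kg/m^2


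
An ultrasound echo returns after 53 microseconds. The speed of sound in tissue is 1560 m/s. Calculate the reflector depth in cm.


depth = c * t / 2
t = 53 us = 5.3000e-05 s
depth = 1560 * 5.3000e-05 / 2
depth = 0.04134 m = 4.134 cm


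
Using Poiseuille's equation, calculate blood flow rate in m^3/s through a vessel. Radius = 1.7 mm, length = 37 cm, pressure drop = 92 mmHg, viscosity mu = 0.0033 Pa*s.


Q = pi*r^4*dP / (8*mu*L)
r = 0.0017 m, L = 0.37 m
dP = 92 mmHg = 12265.624 Pa
Q = 3.2948e-05 m^3/s


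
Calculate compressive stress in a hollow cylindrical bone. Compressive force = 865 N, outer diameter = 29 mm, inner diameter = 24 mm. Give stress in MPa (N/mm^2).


A = pi*(r_o^2 - r_i^2)
r_o = 14.5 mm, r_i = 12 mm
A = 208.131 mm^2
sigma = F/A = 865 / 208.131
sigma = 4.156 MPa


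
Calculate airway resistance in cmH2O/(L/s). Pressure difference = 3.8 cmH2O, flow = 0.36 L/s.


R = dP / flow
R = 3.8 / 0.36
R = 10.56 cmH2O/(L/s)


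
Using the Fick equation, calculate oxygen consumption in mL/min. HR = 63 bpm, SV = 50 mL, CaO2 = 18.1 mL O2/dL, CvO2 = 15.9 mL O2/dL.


CO = HR*SV = 63*50/1000 = 3.15 L/min
a-v O2 diff = 18.1 - 15.9 = 2.2 mL/dL
VO2 = CO * (CaO2-CvO2) * 10 dL/L
VO2 = 3.15 * 2.2 * 10
VO2 = 69.3 mL/min


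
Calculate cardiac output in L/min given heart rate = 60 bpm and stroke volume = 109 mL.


CO = HR * SV
CO = 60 * 109 / 1000
CO = 6.54 L/min


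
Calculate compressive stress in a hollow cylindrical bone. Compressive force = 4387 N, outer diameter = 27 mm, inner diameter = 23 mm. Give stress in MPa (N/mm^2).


A = pi*(r_o^2 - r_i^2)
r_o = 13.5 mm, r_i = 11.5 mm
A = 157.08 mm^2
sigma = F/A = 4387 / 157.08
sigma = 27.93 MPa


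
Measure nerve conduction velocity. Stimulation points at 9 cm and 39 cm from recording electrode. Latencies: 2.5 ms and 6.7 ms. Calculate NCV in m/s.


Distance = (39 - 9) / 100 = 0.3 m
dt = (6.7 - 2.5) / 1000 = 0.0042 s
NCV = dist / dt = 71.43 m/s


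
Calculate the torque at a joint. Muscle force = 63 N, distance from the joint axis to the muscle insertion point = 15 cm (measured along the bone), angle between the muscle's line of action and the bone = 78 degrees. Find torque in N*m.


Torque = F * d * sin(theta)   (moment arm = d*sin(theta))
d = 15 cm = 0.15 m
Torque = 63 * 0.15 * sin(78)
Torque = 9.243 N*m


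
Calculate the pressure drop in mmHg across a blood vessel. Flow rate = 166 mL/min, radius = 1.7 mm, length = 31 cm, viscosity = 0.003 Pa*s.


dP = 8*mu*L*Q / (pi*r^4)
Q = 166 mL/min = 2.76667e-06 m^3/s
dP = 784.485 Pa = 784.485 / 133.322 mmHg = 5.884 mmHg


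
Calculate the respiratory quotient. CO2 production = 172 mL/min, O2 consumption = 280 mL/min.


RQ = VCO2 / VO2
RQ = 172 / 280
RQ = 0.6143


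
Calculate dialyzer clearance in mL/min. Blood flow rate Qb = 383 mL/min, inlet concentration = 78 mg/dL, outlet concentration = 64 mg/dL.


K = Qb * (Cb_in - Cb_out) / Cb_in
K = 383 * (78 - 64) / 78
K = 68.74 mL/min


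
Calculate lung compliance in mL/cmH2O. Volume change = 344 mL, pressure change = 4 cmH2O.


C = dV / dP
C = 344 / 4
C = 86 mL/cmH2O


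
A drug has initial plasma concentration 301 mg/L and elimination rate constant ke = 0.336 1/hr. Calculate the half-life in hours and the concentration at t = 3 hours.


t_half = ln(2) / ke = 0.693147 / 0.336 = 2.063 hr
C(t) = C0 * exp(-ke*t) = 301 * exp(-0.336*3)
C(3) = 109.8 mg/L


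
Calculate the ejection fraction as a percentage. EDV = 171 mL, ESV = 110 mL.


SV = EDV - ESV = 171 - 110 = 61 mL
EF = SV/EDV * 100 = 61/171 * 100
EF = 35.67%


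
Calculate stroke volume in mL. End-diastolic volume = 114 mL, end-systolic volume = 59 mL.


SV = EDV - ESV
SV = 114 - 59
SV = 55 mL


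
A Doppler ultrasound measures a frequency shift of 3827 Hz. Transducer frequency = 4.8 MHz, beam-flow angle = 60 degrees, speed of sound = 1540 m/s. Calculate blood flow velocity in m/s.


v = fd * c / (2 * f0 * cos(theta))
v = 3827 * 1540 / (2 * 4.8000e+06 * cos(60))
v = 1.228 m/s


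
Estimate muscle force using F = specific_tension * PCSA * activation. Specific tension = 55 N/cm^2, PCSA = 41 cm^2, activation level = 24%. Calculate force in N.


F = sigma * PCSA * activation
F = 55 * 41 * 0.24
F = 541.2 N


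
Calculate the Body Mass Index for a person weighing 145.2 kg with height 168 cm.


BMI = weight / height^2
height = 168 cm = 1.68 m
BMI = 145.2 / 1.68^2
BMI = 51.45 kg/m^2


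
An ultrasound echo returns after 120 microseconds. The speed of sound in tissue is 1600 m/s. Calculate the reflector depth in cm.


depth = c * t / 2
t = 120 us = 1.2000e-04 s
depth = 1600 * 1.2000e-04 / 2
depth = 0.096 m = 9.6 cm


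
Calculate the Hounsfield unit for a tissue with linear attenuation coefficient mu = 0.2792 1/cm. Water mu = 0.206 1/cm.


HU = ((mu_tissue - mu_water) / mu_water) * 1000
HU = ((0.2792 - 0.206) / 0.206) * 1000
HU = 355.3


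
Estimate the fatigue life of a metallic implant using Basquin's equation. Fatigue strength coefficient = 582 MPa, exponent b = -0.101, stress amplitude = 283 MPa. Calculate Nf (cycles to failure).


sigma_a = sigma_f' * (2Nf)^b
2Nf = (sigma_a/sigma_f')^(1/b)
2Nf = (283/582)^(1/-0.101)
2Nf = 1259.9748
Nf = 630


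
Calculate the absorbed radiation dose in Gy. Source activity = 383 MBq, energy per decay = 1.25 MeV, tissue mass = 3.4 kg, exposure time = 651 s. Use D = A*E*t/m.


A = 383 MBq = 3.8300e+08 Bq
E = 1.25 MeV = 2.0025e-13 J
D = A*E*t/m = 3.8300e+08*2.0025e-13*651/3.4
D = 0.01468 Gy


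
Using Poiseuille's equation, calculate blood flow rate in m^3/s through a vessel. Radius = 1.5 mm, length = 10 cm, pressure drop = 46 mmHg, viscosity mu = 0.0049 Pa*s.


Q = pi*r^4*dP / (8*mu*L)
r = 0.0015 m, L = 0.1 m
dP = 46 mmHg = 6132.812 Pa
Q = 2.4882e-05 m^3/s


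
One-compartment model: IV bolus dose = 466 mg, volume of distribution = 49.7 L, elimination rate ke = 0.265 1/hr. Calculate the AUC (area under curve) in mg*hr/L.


C0 = Dose/Vd = 466/49.7 = 9.37626 mg/L
AUC = C0/ke = 9.37626/0.265
AUC = 35.38 mg*hr/L


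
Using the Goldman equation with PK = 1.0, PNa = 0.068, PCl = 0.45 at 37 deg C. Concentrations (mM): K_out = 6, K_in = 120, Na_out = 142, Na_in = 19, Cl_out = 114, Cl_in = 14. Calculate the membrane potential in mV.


Vm = (RT/F)*ln((PK*Ko + PNa*Nao + PCl*Cli)/(PK*Ki + PNa*Nai + PCl*Clo))
Numer = 21.956, Denom = 172.592
Vm = -55.1 mV


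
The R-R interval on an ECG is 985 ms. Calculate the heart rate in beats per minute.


HR = 60 / RR_interval(s)
RR = 985 ms = 0.985 s
HR = 60 / 0.985 = 60.91 bpm


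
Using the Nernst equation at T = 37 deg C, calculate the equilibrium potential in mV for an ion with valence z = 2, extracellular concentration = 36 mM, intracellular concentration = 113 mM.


E = (RT/(zF)) * ln(C_out/C_in)
T = 37 + 273.15 = 310.15 K
E = (8.314 * 310.15 / (2 * 96485)) * ln(36/113)
E = -15.29 mV


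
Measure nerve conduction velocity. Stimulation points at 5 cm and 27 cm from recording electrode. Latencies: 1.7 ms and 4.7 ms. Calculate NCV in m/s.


Distance = (27 - 5) / 100 = 0.22 m
dt = (4.7 - 1.7) / 1000 = 0.003 s
NCV = dist / dt = 73.33 m/s


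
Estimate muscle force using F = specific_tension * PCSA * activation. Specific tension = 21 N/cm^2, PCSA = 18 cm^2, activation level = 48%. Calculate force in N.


F = sigma * PCSA * activation
F = 21 * 18 * 0.48
F = 181.4 N


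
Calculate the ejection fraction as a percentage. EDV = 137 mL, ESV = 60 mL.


SV = EDV - ESV = 137 - 60 = 77 mL
EF = SV/EDV * 100 = 77/137 * 100
EF = 56.2%


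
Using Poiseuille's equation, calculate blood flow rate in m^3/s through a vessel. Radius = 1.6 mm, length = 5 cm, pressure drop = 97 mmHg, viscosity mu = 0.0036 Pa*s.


Q = pi*r^4*dP / (8*mu*L)
r = 0.0016 m, L = 0.05 m
dP = 97 mmHg = 12932.234 Pa
Q = 1.8490e-04 m^3/s


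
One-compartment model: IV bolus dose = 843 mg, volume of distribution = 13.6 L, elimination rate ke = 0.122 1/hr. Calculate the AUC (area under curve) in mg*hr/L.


C0 = Dose/Vd = 843/13.6 = 61.9853 mg/L
AUC = C0/ke = 61.9853/0.122
AUC = 508.1 mg*hr/L


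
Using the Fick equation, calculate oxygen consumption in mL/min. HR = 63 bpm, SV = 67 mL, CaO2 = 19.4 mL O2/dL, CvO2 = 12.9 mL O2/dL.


CO = HR*SV = 63*67/1000 = 4.221 L/min
a-v O2 diff = 19.4 - 12.9 = 6.5 mL/dL
VO2 = CO * (CaO2-CvO2) * 10 dL/L
VO2 = 4.221 * 6.5 * 10
VO2 = 274.4 mL/min


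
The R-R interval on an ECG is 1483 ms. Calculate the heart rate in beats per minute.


HR = 60 / RR_interval(s)
RR = 1483 ms = 1.483 s
HR = 60 / 1.483 = 40.46 bpm


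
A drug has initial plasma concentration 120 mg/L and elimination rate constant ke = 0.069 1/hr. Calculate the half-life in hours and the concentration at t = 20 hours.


t_half = ln(2) / ke = 0.693147 / 0.069 = 10.05 hr
C(t) = C0 * exp(-ke*t) = 120 * exp(-0.069*20)
C(20) = 30.19 mg/L


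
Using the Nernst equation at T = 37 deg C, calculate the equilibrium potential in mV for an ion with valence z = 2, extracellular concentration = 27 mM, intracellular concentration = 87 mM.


E = (RT/(zF)) * ln(C_out/C_in)
T = 37 + 273.15 = 310.15 K
E = (8.314 * 310.15 / (2 * 96485)) * ln(27/87)
E = -15.64 mV


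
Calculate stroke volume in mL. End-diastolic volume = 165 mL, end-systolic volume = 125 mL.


SV = EDV - ESV
SV = 165 - 125
SV = 40 mL


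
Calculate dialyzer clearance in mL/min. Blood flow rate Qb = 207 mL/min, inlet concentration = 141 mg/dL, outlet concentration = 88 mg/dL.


K = Qb * (Cb_in - Cb_out) / Cb_in
K = 207 * (141 - 88) / 141
K = 77.81 mL/min


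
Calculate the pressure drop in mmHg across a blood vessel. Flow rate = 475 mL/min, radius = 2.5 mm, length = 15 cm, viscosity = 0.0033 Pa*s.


dP = 8*mu*L*Q / (pi*r^4)
Q = 475 mL/min = 7.91667e-06 m^3/s
dP = 255.463 Pa = 255.463 / 133.322 mmHg = 1.916 mmHg


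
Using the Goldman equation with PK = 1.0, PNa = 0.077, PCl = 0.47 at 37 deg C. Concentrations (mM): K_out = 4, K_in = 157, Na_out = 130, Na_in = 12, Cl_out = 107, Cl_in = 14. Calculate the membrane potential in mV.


Vm = (RT/F)*ln((PK*Ko + PNa*Nao + PCl*Cli)/(PK*Ki + PNa*Nai + PCl*Clo))
Numer = 20.59, Denom = 208.214
Vm = -61.84 mV


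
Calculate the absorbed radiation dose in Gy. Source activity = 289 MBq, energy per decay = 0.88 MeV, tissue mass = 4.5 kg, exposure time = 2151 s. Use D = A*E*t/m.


A = 289 MBq = 2.8900e+08 Bq
E = 0.88 MeV = 1.40976e-13 J
D = A*E*t/m = 2.8900e+08*1.40976e-13*2151/4.5
D = 0.01947 Gy


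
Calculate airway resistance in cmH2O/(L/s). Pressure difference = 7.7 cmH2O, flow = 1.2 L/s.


R = dP / flow
R = 7.7 / 1.2
R = 6.417 cmH2O/(L/s)


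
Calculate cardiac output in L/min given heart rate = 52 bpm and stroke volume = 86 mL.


CO = HR * SV
CO = 52 * 86 / 1000
CO = 4.472 L/min


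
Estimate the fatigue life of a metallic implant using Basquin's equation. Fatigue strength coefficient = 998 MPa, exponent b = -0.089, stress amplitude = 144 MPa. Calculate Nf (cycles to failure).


sigma_a = sigma_f' * (2Nf)^b
2Nf = (sigma_a/sigma_f')^(1/b)
2Nf = (144/998)^(1/-0.089)
2Nf = 2.7978989e+09
Nf = 1.3989e+09


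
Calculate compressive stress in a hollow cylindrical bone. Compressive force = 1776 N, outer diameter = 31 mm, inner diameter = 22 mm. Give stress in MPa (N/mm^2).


A = pi*(r_o^2 - r_i^2)
r_o = 15.5 mm, r_i = 11 mm
A = 374.635 mm^2
sigma = F/A = 1776 / 374.635
sigma = 4.741 MPa


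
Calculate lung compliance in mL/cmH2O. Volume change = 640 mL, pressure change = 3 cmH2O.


C = dV / dP
C = 640 / 3
C = 213.3 mL/cmH2O


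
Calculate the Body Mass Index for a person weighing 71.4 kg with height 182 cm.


BMI = weight / height^2
height = 182 cm = 1.82 m
BMI = 71.4 / 1.82^2
BMI = 21.56 kg/m^2


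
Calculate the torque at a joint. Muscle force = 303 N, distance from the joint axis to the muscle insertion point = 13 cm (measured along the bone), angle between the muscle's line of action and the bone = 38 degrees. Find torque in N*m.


Torque = F * d * sin(theta)   (moment arm = d*sin(theta))
d = 13 cm = 0.13 m
Torque = 303 * 0.13 * sin(38)
Torque = 24.25 N*m


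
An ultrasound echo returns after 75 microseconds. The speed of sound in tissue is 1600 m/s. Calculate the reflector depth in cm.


depth = c * t / 2
t = 75 us = 7.5000e-05 s
depth = 1600 * 7.5000e-05 / 2
depth = 0.06 m = 6 cm


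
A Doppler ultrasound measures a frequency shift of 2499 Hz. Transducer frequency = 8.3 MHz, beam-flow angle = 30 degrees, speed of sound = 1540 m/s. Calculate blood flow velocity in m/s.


v = fd * c / (2 * f0 * cos(theta))
v = 2499 * 1540 / (2 * 8.3000e+06 * cos(30))
v = 0.2677 m/s


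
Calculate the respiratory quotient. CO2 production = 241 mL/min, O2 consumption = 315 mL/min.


RQ = VCO2 / VO2
RQ = 241 / 315
RQ = 0.7651


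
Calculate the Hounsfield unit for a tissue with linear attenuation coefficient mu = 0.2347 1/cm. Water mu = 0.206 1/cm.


HU = ((mu_tissue - mu_water) / mu_water) * 1000
HU = ((0.2347 - 0.206) / 0.206) * 1000
HU = 139.3


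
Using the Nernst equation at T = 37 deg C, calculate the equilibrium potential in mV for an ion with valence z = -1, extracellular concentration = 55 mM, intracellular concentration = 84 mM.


E = (RT/(zF)) * ln(C_out/C_in)
T = 37 + 273.15 = 310.15 K
E = (8.314 * 310.15 / (-1 * 96485)) * ln(55/84)
E = 11.32 mV


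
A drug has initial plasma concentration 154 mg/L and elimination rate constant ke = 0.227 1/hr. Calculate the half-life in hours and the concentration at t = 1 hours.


t_half = ln(2) / ke = 0.693147 / 0.227 = 3.054 hr
C(t) = C0 * exp(-ke*t) = 154 * exp(-0.227*1)
C(1) = 122.7 mg/L


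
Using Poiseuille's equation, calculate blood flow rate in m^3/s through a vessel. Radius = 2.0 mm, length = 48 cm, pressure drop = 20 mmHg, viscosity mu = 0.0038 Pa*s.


Q = pi*r^4*dP / (8*mu*L)
r = 0.002 m, L = 0.48 m
dP = 20 mmHg = 2666.44 Pa
Q = 9.1852e-06 m^3/s


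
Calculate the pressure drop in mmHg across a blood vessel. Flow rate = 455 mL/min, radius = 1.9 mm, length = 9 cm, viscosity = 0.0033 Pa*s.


dP = 8*mu*L*Q / (pi*r^4)
Q = 455 mL/min = 7.58333e-06 m^3/s
dP = 440.091 Pa = 440.091 / 133.322 mmHg = 3.301 mmHg


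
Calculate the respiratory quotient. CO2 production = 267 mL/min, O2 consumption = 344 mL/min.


RQ = VCO2 / VO2
RQ = 267 / 344
RQ = 0.7762


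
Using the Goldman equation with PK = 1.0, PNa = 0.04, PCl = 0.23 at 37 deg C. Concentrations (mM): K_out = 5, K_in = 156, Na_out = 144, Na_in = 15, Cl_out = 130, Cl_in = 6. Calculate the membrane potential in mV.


Vm = (RT/F)*ln((PK*Ko + PNa*Nao + PCl*Cli)/(PK*Ki + PNa*Nai + PCl*Clo))
Numer = 12.14, Denom = 186.5
Vm = -73.01 mV


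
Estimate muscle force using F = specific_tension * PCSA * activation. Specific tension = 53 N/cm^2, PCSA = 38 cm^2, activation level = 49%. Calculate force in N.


F = sigma * PCSA * activation
F = 53 * 38 * 0.49
F = 986.9 N


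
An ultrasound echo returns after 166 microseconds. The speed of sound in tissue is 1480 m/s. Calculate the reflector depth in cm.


depth = c * t / 2
t = 166 us = 1.6600e-04 s
depth = 1480 * 1.6600e-04 / 2
depth = 0.12284 m = 12.284 cm


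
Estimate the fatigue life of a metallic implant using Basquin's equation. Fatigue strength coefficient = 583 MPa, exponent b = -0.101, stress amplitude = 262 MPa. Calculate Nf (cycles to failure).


sigma_a = sigma_f' * (2Nf)^b
2Nf = (sigma_a/sigma_f')^(1/b)
2Nf = (262/583)^(1/-0.101)
2Nf = 2749.6653
Nf = 1375


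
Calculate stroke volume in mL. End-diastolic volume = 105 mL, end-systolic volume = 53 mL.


SV = EDV - ESV
SV = 105 - 53
SV = 52 mL


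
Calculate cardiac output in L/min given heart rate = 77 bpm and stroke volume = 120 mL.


CO = HR * SV
CO = 77 * 120 / 1000
CO = 9.24 L/min


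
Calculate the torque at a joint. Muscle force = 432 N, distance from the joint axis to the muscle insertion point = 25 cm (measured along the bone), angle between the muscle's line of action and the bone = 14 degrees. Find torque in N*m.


Torque = F * d * sin(theta)   (moment arm = d*sin(theta))
d = 25 cm = 0.25 m
Torque = 432 * 0.25 * sin(14)
Torque = 26.13 N*m


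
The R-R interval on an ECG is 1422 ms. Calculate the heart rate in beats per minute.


HR = 60 / RR_interval(s)
RR = 1422 ms = 1.422 s
HR = 60 / 1.422 = 42.19 bpm


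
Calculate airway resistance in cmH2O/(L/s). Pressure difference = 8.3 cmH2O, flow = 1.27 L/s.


R = dP / flow
R = 8.3 / 1.27
R = 6.535 cmH2O/(L/s)


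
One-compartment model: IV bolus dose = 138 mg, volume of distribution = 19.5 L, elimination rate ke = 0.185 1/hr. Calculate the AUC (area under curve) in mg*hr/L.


C0 = Dose/Vd = 138/19.5 = 7.07692 mg/L
AUC = C0/ke = 7.07692/0.185
AUC = 38.25 mg*hr/L


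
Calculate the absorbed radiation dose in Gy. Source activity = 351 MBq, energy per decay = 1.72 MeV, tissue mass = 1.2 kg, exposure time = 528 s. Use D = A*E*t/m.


A = 351 MBq = 3.5100e+08 Bq
E = 1.72 MeV = 2.75544e-13 J
D = A*E*t/m = 3.5100e+08*2.75544e-13*528/1.2
D = 0.04256 Gy


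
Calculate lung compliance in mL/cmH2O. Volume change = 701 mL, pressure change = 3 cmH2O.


C = dV / dP
C = 701 / 3
C = 233.7 mL/cmH2O


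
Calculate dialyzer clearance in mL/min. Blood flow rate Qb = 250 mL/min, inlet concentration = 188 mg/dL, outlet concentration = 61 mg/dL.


K = Qb * (Cb_in - Cb_out) / Cb_in
K = 250 * (188 - 61) / 188
K = 168.9 mL/min


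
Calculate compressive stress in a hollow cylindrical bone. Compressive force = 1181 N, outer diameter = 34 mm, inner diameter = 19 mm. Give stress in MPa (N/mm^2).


A = pi*(r_o^2 - r_i^2)
r_o = 17 mm, r_i = 9.5 mm
A = 624.392 mm^2
sigma = F/A = 1181 / 624.392
sigma = 1.891 MPa


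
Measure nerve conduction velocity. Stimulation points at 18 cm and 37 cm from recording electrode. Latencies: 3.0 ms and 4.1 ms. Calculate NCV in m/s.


Distance = (37 - 18) / 100 = 0.19 m
dt = (4.1 - 3.0) / 1000 = 0.0011 s
NCV = dist / dt = 172.7 m/s


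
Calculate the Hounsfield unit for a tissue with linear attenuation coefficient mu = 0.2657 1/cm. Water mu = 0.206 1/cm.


HU = ((mu_tissue - mu_water) / mu_water) * 1000
HU = ((0.2657 - 0.206) / 0.206) * 1000
HU = 289.8


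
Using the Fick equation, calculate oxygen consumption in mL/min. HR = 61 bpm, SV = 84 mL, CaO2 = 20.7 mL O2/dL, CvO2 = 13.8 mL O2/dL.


CO = HR*SV = 61*84/1000 = 5.124 L/min
a-v O2 diff = 20.7 - 13.8 = 6.9 mL/dL
VO2 = CO * (CaO2-CvO2) * 10 dL/L
VO2 = 5.124 * 6.9 * 10
VO2 = 353.6 mL/min


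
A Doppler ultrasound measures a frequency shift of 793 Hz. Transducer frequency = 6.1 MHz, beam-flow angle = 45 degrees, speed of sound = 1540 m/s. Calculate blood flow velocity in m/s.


v = fd * c / (2 * f0 * cos(theta))
v = 793 * 1540 / (2 * 6.1000e+06 * cos(45))
v = 0.1416 m/s


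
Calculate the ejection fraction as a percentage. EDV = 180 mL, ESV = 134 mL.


SV = EDV - ESV = 180 - 134 = 46 mL
EF = SV/EDV * 100 = 46/180 * 100
EF = 25.56%


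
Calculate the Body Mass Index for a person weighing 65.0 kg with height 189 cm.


BMI = weight / height^2
height = 189 cm = 1.89 m
BMI = 65.0 / 1.89^2
BMI = 18.2 kg/m^2


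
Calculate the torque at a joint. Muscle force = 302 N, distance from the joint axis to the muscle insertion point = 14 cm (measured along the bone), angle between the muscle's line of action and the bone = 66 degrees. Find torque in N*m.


Torque = F * d * sin(theta)   (moment arm = d*sin(theta))
d = 14 cm = 0.14 m
Torque = 302 * 0.14 * sin(66)
Torque = 38.62 N*m


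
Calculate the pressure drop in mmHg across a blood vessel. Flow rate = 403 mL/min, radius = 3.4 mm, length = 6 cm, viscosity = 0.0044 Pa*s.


dP = 8*mu*L*Q / (pi*r^4)
Q = 403 mL/min = 6.71667e-06 m^3/s
dP = 33.7895 Pa = 33.7895 / 133.322 mmHg = 0.2534 mmHg


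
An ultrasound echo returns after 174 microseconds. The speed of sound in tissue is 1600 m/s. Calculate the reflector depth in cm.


depth = c * t / 2
t = 174 us = 1.7400e-04 s
depth = 1600 * 1.7400e-04 / 2
depth = 0.1392 m = 13.92 cm


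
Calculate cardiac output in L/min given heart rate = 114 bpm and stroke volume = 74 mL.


CO = HR * SV
CO = 114 * 74 / 1000
CO = 8.436 L/min


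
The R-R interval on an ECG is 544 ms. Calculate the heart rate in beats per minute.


HR = 60 / RR_interval(s)
RR = 544 ms = 0.544 s
HR = 60 / 0.544 = 110.3 bpm


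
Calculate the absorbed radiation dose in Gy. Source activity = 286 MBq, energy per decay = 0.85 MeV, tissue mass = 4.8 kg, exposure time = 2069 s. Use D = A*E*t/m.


A = 286 MBq = 2.8600e+08 Bq
E = 0.85 MeV = 1.3617e-13 J
D = A*E*t/m = 2.8600e+08*1.3617e-13*2069/4.8
D = 0.01679 Gy


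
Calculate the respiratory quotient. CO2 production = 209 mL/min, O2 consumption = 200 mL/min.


RQ = VCO2 / VO2
RQ = 209 / 200
RQ = 1.045


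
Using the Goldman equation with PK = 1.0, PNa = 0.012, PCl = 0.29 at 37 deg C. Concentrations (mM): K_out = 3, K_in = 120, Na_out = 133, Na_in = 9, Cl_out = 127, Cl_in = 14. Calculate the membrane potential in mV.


Vm = (RT/F)*ln((PK*Ko + PNa*Nao + PCl*Cli)/(PK*Ki + PNa*Nai + PCl*Clo))
Numer = 8.656, Denom = 156.938
Vm = -77.44 mV


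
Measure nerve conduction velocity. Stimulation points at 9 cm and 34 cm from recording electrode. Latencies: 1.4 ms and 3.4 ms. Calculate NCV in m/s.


Distance = (34 - 9) / 100 = 0.25 m
dt = (3.4 - 1.4) / 1000 = 0.002 s
NCV = dist / dt = 125 m/s


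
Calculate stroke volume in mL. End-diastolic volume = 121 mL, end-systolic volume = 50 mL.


SV = EDV - ESV
SV = 121 - 50
SV = 71 mL


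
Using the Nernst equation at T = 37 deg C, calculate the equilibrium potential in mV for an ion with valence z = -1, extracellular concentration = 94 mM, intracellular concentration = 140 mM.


E = (RT/(zF)) * ln(C_out/C_in)
T = 37 + 273.15 = 310.15 K
E = (8.314 * 310.15 / (-1 * 96485)) * ln(94/140)
E = 10.65 mV


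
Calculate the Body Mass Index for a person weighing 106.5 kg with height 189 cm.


BMI = weight / height^2
height = 189 cm = 1.89 m
BMI = 106.5 / 1.89^2
BMI = 29.81 kg/m^2


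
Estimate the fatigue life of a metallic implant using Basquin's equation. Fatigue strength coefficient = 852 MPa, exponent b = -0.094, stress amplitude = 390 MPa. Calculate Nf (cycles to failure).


sigma_a = sigma_f' * (2Nf)^b
2Nf = (sigma_a/sigma_f')^(1/b)
2Nf = (390/852)^(1/-0.094)
2Nf = 4077.2957
Nf = 2039


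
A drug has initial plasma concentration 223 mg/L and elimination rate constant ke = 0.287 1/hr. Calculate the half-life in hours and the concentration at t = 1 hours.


t_half = ln(2) / ke = 0.693147 / 0.287 = 2.415 hr
C(t) = C0 * exp(-ke*t) = 223 * exp(-0.287*1)
C(1) = 167.4 mg/L


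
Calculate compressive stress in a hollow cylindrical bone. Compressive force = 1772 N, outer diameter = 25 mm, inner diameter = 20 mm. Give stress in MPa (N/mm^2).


A = pi*(r_o^2 - r_i^2)
r_o = 12.5 mm, r_i = 10 mm
A = 176.715 mm^2
sigma = F/A = 1772 / 176.715
sigma = 10.03 MPa


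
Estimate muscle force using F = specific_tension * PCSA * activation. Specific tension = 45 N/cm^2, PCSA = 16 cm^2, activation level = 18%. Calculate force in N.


F = sigma * PCSA * activation
F = 45 * 16 * 0.18
F = 129.6 N


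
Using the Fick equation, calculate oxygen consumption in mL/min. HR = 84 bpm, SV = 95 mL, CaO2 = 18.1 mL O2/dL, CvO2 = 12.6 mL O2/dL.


CO = HR*SV = 84*95/1000 = 7.98 L/min
a-v O2 diff = 18.1 - 12.6 = 5.5 mL/dL
VO2 = CO * (CaO2-CvO2) * 10 dL/L
VO2 = 7.98 * 5.5 * 10
VO2 = 438.9 mL/min


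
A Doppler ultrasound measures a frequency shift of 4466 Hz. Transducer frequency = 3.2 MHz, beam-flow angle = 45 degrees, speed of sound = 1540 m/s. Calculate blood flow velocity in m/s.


v = fd * c / (2 * f0 * cos(theta))
v = 4466 * 1540 / (2 * 3.2000e+06 * cos(45))
v = 1.52 m/s


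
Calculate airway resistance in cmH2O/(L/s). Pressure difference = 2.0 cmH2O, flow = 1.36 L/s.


R = dP / flow
R = 2.0 / 1.36
R = 1.471 cmH2O/(L/s)


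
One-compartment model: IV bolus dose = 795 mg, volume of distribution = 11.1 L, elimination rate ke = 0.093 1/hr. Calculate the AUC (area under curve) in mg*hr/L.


C0 = Dose/Vd = 795/11.1 = 71.6216 mg/L
AUC = C0/ke = 71.6216/0.093
AUC = 770.1 mg*hr/L


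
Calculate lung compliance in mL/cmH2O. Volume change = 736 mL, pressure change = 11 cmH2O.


C = dV / dP
C = 736 / 11
C = 66.91 mL/cmH2O


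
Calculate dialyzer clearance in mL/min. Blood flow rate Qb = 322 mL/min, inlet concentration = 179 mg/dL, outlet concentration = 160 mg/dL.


K = Qb * (Cb_in - Cb_out) / Cb_in
K = 322 * (179 - 160) / 179
K = 34.18 mL/min


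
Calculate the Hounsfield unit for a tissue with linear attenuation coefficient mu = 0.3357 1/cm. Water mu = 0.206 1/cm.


HU = ((mu_tissue - mu_water) / mu_water) * 1000
HU = ((0.3357 - 0.206) / 0.206) * 1000
HU = 629.6


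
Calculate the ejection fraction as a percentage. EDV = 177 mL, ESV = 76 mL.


SV = EDV - ESV = 177 - 76 = 101 mL
EF = SV/EDV * 100 = 101/177 * 100
EF = 57.06%


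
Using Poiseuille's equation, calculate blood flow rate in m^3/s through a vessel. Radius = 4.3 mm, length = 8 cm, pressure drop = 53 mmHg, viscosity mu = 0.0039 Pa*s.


Q = pi*r^4*dP / (8*mu*L)
r = 0.0043 m, L = 0.08 m
dP = 53 mmHg = 7066.066 Pa
Q = 0.003041 m^3/s


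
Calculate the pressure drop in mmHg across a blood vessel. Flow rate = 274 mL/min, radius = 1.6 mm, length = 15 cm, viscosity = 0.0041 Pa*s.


dP = 8*mu*L*Q / (pi*r^4)
Q = 274 mL/min = 4.56667e-06 m^3/s
dP = 1091.28 Pa = 1091.28 / 133.322 mmHg = 8.185 mmHg


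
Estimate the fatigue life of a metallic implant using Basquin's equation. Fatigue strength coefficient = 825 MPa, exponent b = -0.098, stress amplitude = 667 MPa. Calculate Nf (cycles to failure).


sigma_a = sigma_f' * (2Nf)^b
2Nf = (sigma_a/sigma_f')^(1/b)
2Nf = (667/825)^(1/-0.098)
2Nf = 8.7523287
Nf = 4.376


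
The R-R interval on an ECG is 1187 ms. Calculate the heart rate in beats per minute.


HR = 60 / RR_interval(s)
RR = 1187 ms = 1.187 s
HR = 60 / 1.187 = 50.55 bpm


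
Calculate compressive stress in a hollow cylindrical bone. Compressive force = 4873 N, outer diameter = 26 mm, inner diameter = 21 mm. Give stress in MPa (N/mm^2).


A = pi*(r_o^2 - r_i^2)
r_o = 13 mm, r_i = 10.5 mm
A = 184.569 mm^2
sigma = F/A = 4873 / 184.569
sigma = 26.4 MPa


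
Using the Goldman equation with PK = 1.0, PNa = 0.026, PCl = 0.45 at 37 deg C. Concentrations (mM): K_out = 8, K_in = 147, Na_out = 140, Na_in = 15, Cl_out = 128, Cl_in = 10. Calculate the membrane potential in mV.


Vm = (RT/F)*ln((PK*Ko + PNa*Nao + PCl*Cli)/(PK*Ki + PNa*Nai + PCl*Clo))
Numer = 16.14, Denom = 204.99
Vm = -67.93 mV


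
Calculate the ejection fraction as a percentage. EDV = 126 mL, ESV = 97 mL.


SV = EDV - ESV = 126 - 97 = 29 mL
EF = SV/EDV * 100 = 29/126 * 100
EF = 23.02%


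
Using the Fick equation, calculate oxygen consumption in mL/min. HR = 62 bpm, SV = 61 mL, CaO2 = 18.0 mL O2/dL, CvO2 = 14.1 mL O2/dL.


CO = HR*SV = 62*61/1000 = 3.782 L/min
a-v O2 diff = 18.0 - 14.1 = 3.9 mL/dL
VO2 = CO * (CaO2-CvO2) * 10 dL/L
VO2 = 3.782 * 3.9 * 10
VO2 = 147.5 mL/min


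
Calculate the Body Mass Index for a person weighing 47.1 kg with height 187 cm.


BMI = weight / height^2
height = 187 cm = 1.87 m
BMI = 47.1 / 1.87^2
BMI = 13.47 kg/m^2


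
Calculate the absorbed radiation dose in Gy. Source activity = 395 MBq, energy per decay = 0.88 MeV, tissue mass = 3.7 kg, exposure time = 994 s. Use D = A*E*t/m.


A = 395 MBq = 3.9500e+08 Bq
E = 0.88 MeV = 1.40976e-13 J
D = A*E*t/m = 3.9500e+08*1.40976e-13*994/3.7
D = 0.01496 Gy


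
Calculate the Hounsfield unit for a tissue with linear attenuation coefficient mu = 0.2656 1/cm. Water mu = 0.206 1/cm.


HU = ((mu_tissue - mu_water) / mu_water) * 1000
HU = ((0.2656 - 0.206) / 0.206) * 1000
HU = 289.3


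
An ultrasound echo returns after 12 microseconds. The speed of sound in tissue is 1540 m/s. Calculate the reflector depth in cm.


depth = c * t / 2
t = 12 us = 1.2000e-05 s
depth = 1540 * 1.2000e-05 / 2
depth = 0.00924 m = 0.924 cm


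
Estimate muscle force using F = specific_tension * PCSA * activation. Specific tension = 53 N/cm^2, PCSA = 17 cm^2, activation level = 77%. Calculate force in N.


F = sigma * PCSA * activation
F = 53 * 17 * 0.77
F = 693.8 N


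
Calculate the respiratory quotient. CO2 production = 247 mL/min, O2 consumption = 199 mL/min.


RQ = VCO2 / VO2
RQ = 247 / 199
RQ = 1.241


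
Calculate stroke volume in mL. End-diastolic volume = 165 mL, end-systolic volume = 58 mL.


SV = EDV - ESV
SV = 165 - 58
SV = 107 mL


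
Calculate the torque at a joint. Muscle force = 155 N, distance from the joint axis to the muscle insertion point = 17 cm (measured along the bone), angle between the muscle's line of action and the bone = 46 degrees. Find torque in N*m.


Torque = F * d * sin(theta)   (moment arm = d*sin(theta))
d = 17 cm = 0.17 m
Torque = 155 * 0.17 * sin(46)
Torque = 18.95 N*m


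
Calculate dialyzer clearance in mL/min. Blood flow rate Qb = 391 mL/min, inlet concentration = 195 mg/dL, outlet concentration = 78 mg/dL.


K = Qb * (Cb_in - Cb_out) / Cb_in
K = 391 * (195 - 78) / 195
K = 234.6 mL/min


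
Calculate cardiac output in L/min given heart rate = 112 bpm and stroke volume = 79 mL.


CO = HR * SV
CO = 112 * 79 / 1000
CO = 8.848 L/min


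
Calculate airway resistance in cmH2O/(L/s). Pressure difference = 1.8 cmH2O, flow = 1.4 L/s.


R = dP / flow
R = 1.8 / 1.4
R = 1.286 cmH2O/(L/s)


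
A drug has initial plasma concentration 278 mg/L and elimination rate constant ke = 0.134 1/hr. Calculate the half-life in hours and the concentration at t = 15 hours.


t_half = ln(2) / ke = 0.693147 / 0.134 = 5.173 hr
C(t) = C0 * exp(-ke*t) = 278 * exp(-0.134*15)
C(15) = 37.25 mg/L


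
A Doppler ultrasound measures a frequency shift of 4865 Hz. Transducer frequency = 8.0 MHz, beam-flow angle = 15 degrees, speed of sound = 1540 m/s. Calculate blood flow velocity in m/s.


v = fd * c / (2 * f0 * cos(theta))
v = 4865 * 1540 / (2 * 8.0000e+06 * cos(15))
v = 0.4848 m/s
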